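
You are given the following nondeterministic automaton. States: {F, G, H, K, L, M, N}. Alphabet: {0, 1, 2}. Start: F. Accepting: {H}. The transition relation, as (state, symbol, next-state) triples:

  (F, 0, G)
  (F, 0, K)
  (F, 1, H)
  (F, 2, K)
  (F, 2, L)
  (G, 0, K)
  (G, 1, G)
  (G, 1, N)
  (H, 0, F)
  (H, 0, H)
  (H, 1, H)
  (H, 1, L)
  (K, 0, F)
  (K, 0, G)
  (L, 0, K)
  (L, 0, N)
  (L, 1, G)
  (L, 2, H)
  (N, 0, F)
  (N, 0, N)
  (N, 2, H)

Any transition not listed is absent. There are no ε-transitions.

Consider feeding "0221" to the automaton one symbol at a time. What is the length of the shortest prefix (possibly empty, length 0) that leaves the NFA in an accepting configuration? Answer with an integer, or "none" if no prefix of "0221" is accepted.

none

Start in {F}.
Read '0': {F} → {G, K}.
Read '2': {G, K} → ∅.
The set is empty and remains empty for the remaining 2 symbols.
No reachable set along the way intersects F.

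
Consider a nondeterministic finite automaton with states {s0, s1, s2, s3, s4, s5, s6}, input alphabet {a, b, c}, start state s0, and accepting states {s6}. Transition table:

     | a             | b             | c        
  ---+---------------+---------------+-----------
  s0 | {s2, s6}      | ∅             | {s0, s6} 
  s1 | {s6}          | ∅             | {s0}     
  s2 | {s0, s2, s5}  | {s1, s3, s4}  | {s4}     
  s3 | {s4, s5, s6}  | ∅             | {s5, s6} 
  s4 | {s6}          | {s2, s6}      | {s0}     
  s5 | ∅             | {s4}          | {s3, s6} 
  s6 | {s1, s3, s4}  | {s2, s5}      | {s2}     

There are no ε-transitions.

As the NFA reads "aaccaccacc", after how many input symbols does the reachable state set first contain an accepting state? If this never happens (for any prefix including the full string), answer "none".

1

Start in {s0}.
Read 'a': s0→{s2, s6}; now {s2, s6}.
None of the earlier sets intersect F, but {s2, s6} does.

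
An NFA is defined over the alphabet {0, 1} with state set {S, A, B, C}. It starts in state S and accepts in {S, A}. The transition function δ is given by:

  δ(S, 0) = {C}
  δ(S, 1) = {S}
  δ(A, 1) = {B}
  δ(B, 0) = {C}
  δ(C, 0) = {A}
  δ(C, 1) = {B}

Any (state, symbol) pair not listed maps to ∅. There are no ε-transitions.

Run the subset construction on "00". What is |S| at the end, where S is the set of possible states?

Start in {S}.
Read '0': S→{C}; now {C}.
Read '0': C→{A}; now {A}.
That set has 1 state.

1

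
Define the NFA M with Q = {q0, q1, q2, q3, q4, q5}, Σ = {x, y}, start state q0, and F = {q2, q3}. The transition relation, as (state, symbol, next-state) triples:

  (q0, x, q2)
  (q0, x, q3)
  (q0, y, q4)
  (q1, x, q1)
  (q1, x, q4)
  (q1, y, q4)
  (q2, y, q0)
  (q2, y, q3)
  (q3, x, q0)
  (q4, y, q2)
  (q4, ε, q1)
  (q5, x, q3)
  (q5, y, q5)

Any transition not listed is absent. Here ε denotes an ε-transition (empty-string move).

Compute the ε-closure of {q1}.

Begin with {q1}.
No ε-moves leave this set, so the closure equals the set itself.

{q1}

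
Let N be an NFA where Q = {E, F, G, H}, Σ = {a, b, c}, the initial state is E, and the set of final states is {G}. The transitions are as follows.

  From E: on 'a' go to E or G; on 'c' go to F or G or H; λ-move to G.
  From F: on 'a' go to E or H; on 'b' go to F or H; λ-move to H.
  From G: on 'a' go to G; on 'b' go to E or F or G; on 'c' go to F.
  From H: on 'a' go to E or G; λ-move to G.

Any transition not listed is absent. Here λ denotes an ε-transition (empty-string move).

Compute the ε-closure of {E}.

{E, G}

Begin with {E}.
ε-move E → G; add G.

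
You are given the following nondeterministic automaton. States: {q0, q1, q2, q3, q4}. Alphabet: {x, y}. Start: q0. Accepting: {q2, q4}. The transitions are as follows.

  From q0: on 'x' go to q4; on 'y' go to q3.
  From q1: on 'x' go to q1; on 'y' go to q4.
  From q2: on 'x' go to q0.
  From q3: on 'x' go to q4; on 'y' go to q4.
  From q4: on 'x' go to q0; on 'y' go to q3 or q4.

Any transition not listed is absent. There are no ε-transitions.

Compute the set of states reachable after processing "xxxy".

{q3, q4}

Start in {q0}.
Read 'x': {q0} → {q4}.
Read 'x': {q4} → {q0}.
Read 'x': {q0} → {q4}.
Read 'y': {q4} → {q3, q4}.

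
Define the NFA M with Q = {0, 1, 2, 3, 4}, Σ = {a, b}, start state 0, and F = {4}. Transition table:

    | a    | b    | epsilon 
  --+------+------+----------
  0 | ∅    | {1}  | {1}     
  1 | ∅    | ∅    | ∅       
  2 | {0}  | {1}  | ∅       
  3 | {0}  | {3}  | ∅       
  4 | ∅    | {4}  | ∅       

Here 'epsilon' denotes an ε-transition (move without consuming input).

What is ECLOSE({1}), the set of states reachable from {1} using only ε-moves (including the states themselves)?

{1}

Begin with {1}.
No ε-moves leave this set, so the closure equals the set itself.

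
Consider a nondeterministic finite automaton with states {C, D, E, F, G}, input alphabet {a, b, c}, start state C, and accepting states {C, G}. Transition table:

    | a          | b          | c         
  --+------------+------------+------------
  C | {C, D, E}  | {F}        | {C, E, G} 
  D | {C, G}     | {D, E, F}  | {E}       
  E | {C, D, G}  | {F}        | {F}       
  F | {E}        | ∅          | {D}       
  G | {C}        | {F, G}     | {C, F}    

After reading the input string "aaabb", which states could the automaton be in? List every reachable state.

Start in {C}.
Read 'a': C→{C, D, E}; now {C, D, E}.
Read 'a': C→{C, D, E}, D→{C, G}, E→{C, D, G}; now {C, D, E, G}.
Read 'a': C→{C, D, E}, D→{C, G}, E→{C, D, G}, G→{C}; now {C, D, E, G}.
Read 'b': C→{F}, D→{D, E, F}, E→{F}, G→{F, G}; now {D, E, F, G}.
Read 'b': D→{D, E, F}, E→{F}, F→∅, G→{F, G}; now {D, E, F, G}.

{D, E, F, G}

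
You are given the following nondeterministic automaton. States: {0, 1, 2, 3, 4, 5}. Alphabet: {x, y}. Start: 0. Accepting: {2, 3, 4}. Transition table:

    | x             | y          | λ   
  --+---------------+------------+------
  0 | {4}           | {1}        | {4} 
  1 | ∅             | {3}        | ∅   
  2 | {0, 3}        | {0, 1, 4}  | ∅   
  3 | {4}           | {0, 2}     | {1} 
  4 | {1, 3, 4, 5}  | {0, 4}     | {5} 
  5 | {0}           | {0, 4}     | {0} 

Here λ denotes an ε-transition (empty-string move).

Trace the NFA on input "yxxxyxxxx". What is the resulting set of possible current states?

Start: ε-closure({0}) = {0, 4, 5}.
Read 'y': 0→{1}, 4→{0, 4}, 5→{0, 4}; union {0, 1, 4}; ε-closure = {0, 1, 4, 5}.
Read 'x': 0→{4}, 1→∅, 4→{1, 3, 4, 5}, 5→{0}; now {0, 1, 3, 4, 5}.
Read 'x': 0→{4}, 1→∅, 3→{4}, 4→{1, 3, 4, 5}, 5→{0}; now {0, 1, 3, 4, 5}.
Read 'x': 0→{4}, 1→∅, 3→{4}, 4→{1, 3, 4, 5}, 5→{0}; now {0, 1, 3, 4, 5}.
Read 'y': 0→{1}, 1→{3}, 3→{0, 2}, 4→{0, 4}, 5→{0, 4}; union {0, 1, 2, 3, 4}; ε-closure = {0, 1, 2, 3, 4, 5}.
Read 'x': 0→{4}, 1→∅, 2→{0, 3}, 3→{4}, 4→{1, 3, 4, 5}, 5→{0}; now {0, 1, 3, 4, 5}.
Read 'x': 0→{4}, 1→∅, 3→{4}, 4→{1, 3, 4, 5}, 5→{0}; now {0, 1, 3, 4, 5}.
Read 'x': 0→{4}, 1→∅, 3→{4}, 4→{1, 3, 4, 5}, 5→{0}; now {0, 1, 3, 4, 5}.
Read 'x': 0→{4}, 1→∅, 3→{4}, 4→{1, 3, 4, 5}, 5→{0}; now {0, 1, 3, 4, 5}.

{0, 1, 3, 4, 5}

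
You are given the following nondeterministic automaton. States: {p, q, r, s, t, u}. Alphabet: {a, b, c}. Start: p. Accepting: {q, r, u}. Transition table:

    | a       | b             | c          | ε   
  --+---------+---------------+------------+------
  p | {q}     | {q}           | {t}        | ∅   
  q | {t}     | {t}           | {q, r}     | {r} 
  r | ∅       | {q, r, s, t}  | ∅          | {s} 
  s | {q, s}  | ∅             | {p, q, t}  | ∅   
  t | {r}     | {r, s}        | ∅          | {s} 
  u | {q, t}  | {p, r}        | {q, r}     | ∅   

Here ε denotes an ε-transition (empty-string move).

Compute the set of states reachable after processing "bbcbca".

{q, r, s, t}

Start in {p}.
Read 'b': {p} → {q, r, s}.
Read 'b': {q, r, s} → {q, r, s, t}.
Read 'c': {q, r, s, t} → {p, q, r, s, t}.
Read 'b': {p, q, r, s, t} → {q, r, s, t}.
Read 'c': {q, r, s, t} → {p, q, r, s, t}.
Read 'a': {p, q, r, s, t} → {q, r, s, t}.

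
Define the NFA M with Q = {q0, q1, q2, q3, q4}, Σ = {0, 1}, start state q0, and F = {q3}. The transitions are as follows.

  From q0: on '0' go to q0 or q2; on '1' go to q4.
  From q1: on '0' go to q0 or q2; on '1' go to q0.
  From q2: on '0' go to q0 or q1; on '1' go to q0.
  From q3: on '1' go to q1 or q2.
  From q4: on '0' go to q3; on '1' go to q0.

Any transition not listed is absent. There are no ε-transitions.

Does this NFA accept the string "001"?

No

Start in {q0}.
Read '0': q0→{q0, q2}; now {q0, q2}.
Read '0': q0→{q0, q2}, q2→{q0, q1}; now {q0, q1, q2}.
Read '1': q0→{q4}, q1→{q0}, q2→{q0}; now {q0, q4}.
The final set {q0, q4} contains no accepting state.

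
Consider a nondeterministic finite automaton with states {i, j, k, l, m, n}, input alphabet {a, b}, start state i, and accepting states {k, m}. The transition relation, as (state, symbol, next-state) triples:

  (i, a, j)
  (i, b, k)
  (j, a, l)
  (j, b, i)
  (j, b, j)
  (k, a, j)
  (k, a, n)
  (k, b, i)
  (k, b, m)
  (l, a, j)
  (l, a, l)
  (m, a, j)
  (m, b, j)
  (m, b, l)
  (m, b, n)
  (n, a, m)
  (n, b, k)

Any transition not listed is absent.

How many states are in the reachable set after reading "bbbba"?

3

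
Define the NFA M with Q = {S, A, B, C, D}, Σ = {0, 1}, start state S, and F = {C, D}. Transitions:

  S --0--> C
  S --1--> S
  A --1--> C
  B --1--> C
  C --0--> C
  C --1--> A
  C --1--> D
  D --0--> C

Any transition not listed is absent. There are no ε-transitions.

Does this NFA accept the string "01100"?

Start in {S}.
Read '0': S→{C}; now {C}.
Read '1': C→{A, D}; now {A, D}.
Read '1': A→{C}, D→∅; now {C}.
Read '0': C→{C}; now {C}.
Read '0': C→{C}; now {C}.
The final set {C} contains the accepting state C.

Yes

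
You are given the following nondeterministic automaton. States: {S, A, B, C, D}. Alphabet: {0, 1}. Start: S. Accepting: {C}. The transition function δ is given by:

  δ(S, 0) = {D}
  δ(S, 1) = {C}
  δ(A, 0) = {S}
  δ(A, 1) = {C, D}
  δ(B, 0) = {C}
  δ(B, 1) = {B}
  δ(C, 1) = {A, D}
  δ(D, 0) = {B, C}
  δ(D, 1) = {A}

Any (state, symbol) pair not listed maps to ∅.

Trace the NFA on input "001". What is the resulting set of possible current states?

{A, B, D}

Start in {S}.
Read '0': S→{D}; now {D}.
Read '0': D→{B, C}; now {B, C}.
Read '1': B→{B}, C→{A, D}; now {A, B, D}.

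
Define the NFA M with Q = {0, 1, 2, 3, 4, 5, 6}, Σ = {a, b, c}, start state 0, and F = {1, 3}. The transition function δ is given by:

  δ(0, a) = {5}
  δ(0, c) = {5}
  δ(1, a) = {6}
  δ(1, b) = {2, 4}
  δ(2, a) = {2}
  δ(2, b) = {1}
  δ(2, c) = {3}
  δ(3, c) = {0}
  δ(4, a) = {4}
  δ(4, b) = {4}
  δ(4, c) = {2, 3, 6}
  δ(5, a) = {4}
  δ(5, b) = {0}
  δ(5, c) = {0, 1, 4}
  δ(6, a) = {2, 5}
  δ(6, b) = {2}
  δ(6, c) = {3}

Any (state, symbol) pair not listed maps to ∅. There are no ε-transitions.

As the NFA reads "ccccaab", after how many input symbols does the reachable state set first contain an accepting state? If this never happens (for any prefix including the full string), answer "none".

2

Start in {0}.
Read 'c': 0→{5}; now {5}.
Read 'c': 5→{0, 1, 4}; now {0, 1, 4}.
None of the earlier sets intersect F, but {0, 1, 4} does.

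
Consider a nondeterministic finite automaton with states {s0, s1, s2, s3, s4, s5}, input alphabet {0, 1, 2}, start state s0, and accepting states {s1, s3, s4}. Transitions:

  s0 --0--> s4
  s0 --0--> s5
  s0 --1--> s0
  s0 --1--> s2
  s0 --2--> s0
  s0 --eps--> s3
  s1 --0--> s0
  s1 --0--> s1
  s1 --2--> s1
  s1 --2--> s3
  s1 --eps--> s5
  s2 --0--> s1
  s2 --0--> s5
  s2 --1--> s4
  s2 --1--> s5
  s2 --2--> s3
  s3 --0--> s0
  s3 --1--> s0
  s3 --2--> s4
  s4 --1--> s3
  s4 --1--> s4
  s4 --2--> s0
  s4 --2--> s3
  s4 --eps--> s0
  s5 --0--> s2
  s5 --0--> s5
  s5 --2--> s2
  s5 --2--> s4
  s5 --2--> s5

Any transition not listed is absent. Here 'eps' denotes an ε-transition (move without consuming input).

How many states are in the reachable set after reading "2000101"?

5

Start: ε-closure({s0}) = {s0, s3}.
Read '2': s0→{s0}, s3→{s4}; union {s0, s4}; ε-closure = {s0, s3, s4}.
Read '0': s0→{s4, s5}, s3→{s0}, s4→∅; union {s0, s4, s5}; ε-closure = {s0, s3, s4, s5}.
Read '0': s0→{s4, s5}, s3→{s0}, s4→∅, s5→{s2, s5}; union {s0, s2, s4, s5}; ε-closure = {s0, s2, s3, s4, s5}.
Read '0': s0→{s4, s5}, s2→{s1, s5}, s3→{s0}, s4→∅, s5→{s2, s5}; union {s0, s1, s2, s4, s5}; ε-closure = {s0, s1, s2, s3, s4, s5}.
Read '1': s0→{s0, s2}, s1→∅, s2→{s4, s5}, s3→{s0}, s4→{s3, s4}, s5→∅; now {s0, s2, s3, s4, s5}.
Read '0': s0→{s4, s5}, s2→{s1, s5}, s3→{s0}, s4→∅, s5→{s2, s5}; union {s0, s1, s2, s4, s5}; ε-closure = {s0, s1, s2, s3, s4, s5}.
Read '1': s0→{s0, s2}, s1→∅, s2→{s4, s5}, s3→{s0}, s4→{s3, s4}, s5→∅; now {s0, s2, s3, s4, s5}.
That set has 5 states.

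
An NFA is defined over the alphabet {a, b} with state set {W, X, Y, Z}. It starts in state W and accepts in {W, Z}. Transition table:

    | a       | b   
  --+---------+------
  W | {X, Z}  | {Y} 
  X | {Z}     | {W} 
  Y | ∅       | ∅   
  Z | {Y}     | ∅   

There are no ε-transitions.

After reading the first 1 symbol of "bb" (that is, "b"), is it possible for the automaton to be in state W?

No

Start in {W}.
Read 'b': W→{Y}; now {Y}.
State W is not in {Y}.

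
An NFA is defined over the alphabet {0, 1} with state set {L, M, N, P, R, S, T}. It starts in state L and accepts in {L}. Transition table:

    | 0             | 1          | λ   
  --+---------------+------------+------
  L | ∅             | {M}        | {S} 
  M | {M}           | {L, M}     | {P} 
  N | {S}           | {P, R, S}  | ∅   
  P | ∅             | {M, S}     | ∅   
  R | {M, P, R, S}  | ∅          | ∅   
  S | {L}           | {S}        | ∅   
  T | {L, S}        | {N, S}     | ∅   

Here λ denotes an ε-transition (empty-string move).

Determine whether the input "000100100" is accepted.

Start: ε-closure({L}) = {L, S}.
Read '0': {L, S} → {L, S}.
Read '0': {L, S} → {L, S}.
Read '0': {L, S} → {L, S}.
Read '1': {L, S} → {M, P, S}.
Read '0': {M, P, S} → {L, M, P, S}.
Read '0': {L, M, P, S} → {L, M, P, S}.
Read '1': {L, M, P, S} → {L, M, P, S}.
Read '0': {L, M, P, S} → {L, M, P, S}.
Read '0': {L, M, P, S} → {L, M, P, S}.
The final set {L, M, P, S} contains the accepting state L.

Yes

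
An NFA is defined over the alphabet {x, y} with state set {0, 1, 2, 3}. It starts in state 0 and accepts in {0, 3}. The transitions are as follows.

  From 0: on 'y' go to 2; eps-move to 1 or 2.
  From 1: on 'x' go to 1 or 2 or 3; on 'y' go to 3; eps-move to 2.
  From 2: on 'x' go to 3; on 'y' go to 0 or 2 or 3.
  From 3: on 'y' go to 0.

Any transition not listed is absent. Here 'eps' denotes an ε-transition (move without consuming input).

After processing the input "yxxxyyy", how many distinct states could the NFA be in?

4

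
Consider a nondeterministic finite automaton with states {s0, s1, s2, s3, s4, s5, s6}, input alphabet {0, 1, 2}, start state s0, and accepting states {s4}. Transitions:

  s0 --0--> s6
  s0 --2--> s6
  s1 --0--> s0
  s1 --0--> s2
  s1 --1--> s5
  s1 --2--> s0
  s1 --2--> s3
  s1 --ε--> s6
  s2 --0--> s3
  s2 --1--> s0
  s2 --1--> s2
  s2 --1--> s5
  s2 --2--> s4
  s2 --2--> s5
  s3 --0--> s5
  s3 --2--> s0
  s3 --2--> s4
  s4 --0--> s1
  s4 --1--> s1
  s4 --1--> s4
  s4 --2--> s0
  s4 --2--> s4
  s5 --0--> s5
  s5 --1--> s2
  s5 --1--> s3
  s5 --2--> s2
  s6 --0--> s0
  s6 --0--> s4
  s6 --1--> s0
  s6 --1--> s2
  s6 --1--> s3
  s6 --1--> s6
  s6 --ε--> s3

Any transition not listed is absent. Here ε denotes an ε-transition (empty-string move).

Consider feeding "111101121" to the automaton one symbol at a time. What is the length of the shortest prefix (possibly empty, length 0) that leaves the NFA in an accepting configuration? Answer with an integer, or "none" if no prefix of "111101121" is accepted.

none

Start in {s0}.
Read '1': {s0} → ∅.
The set is empty and remains empty for the remaining 8 symbols.
No reachable set along the way intersects F.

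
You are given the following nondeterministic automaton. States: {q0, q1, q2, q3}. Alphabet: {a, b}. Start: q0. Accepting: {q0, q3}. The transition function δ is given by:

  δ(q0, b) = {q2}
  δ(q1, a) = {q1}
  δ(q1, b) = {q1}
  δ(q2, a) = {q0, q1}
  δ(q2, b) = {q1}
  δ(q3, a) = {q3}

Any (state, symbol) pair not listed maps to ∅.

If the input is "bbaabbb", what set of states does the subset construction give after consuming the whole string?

{q1}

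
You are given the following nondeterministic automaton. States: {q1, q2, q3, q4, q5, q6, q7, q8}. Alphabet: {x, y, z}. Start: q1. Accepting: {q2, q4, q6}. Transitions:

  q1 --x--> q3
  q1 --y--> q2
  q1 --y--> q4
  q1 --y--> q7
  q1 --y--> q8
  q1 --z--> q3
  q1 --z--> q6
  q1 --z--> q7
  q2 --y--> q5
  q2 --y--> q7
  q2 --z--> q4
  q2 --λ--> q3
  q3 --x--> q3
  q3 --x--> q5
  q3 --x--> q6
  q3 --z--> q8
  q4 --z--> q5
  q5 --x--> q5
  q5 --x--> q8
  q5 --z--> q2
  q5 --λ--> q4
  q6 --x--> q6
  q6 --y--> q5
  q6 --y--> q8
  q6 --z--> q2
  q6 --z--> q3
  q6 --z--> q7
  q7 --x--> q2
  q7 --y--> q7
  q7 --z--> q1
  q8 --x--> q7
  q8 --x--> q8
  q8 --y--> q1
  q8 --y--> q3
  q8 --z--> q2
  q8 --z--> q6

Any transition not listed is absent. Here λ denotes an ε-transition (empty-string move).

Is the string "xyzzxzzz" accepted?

No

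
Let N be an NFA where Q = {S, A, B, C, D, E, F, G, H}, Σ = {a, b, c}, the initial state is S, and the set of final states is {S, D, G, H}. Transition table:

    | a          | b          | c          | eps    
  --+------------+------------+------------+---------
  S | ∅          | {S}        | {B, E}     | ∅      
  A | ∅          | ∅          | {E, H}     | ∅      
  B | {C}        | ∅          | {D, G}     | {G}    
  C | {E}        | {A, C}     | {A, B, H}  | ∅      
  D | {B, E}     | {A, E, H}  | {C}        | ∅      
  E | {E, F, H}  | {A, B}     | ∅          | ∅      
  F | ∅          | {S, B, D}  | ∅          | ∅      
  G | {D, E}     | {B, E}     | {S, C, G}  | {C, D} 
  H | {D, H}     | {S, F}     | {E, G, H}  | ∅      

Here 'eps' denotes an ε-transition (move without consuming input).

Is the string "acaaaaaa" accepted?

No

Start in {S}.
Read 'a': {S} → ∅.
The set is empty and remains empty for the remaining 7 symbols.
The final set ∅ contains no accepting state.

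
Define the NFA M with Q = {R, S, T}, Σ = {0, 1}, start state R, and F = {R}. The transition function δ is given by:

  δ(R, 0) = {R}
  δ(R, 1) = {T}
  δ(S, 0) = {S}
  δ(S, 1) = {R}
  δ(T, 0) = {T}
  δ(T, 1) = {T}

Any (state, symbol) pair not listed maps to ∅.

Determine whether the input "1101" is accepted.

No

Start in {R}.
Read '1': {R} → {T}.
Read '1': {T} → {T}.
Read '0': {T} → {T}.
Read '1': {T} → {T}.
The final set {T} contains no accepting state.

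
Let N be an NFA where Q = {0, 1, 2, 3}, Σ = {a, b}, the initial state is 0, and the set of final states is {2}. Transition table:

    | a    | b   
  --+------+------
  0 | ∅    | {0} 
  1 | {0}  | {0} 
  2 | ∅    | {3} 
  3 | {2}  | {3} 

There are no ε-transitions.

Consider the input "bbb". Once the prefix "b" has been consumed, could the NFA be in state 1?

No

Start in {0}.
Read 'b': 0→{0}; now {0}.
State 1 is not in {0}.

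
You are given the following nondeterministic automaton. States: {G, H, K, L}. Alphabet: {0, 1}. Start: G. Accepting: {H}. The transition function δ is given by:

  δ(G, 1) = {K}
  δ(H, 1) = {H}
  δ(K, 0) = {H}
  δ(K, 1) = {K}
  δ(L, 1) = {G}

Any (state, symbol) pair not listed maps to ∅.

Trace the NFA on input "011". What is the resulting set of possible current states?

∅

Start in {G}.
Read '0': G→∅; now ∅.
The set is empty and remains empty for the remaining 2 symbols.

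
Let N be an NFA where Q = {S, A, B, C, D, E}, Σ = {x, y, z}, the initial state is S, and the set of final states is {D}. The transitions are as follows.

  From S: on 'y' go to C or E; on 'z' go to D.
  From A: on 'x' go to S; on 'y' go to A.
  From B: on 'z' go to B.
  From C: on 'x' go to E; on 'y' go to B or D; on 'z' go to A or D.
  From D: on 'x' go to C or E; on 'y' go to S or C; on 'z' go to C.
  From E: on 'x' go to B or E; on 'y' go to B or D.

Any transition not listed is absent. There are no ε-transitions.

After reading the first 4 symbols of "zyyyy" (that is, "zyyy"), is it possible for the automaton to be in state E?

No

Start in {S}.
Read 'z': {S} → {D}.
Read 'y': {D} → {S, C}.
Read 'y': {S, C} → {B, C, D, E}.
Read 'y': {B, C, D, E} → {S, B, C, D}.
State E is not in {S, B, C, D}.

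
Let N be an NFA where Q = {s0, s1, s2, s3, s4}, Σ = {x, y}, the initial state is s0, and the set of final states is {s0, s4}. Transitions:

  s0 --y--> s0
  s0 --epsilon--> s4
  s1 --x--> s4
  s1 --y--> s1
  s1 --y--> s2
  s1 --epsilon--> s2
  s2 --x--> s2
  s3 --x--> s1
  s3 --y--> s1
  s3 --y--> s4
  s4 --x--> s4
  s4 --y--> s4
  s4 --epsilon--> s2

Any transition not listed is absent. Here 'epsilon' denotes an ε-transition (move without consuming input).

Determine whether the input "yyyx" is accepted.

Start: ε-closure({s0}) = {s0, s2, s4}.
Read 'y': {s0, s2, s4} → {s0, s2, s4}.
Read 'y': {s0, s2, s4} → {s0, s2, s4}.
Read 'y': {s0, s2, s4} → {s0, s2, s4}.
Read 'x': {s0, s2, s4} → {s2, s4}.
The final set {s2, s4} contains the accepting state s4.

Yes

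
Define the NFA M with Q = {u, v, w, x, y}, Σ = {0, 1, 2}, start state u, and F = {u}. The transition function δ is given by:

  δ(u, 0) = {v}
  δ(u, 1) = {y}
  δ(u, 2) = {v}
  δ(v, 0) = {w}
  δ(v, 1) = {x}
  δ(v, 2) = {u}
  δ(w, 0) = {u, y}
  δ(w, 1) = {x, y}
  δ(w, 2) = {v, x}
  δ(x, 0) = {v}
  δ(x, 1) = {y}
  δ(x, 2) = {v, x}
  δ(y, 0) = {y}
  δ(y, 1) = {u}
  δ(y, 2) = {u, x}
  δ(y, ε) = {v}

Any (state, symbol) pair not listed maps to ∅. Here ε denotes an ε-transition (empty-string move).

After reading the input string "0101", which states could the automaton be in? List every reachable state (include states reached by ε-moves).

Start in {u}.
Read '0': u→{v}; now {v}.
Read '1': v→{x}; now {x}.
Read '0': x→{v}; now {v}.
Read '1': v→{x}; now {x}.

{x}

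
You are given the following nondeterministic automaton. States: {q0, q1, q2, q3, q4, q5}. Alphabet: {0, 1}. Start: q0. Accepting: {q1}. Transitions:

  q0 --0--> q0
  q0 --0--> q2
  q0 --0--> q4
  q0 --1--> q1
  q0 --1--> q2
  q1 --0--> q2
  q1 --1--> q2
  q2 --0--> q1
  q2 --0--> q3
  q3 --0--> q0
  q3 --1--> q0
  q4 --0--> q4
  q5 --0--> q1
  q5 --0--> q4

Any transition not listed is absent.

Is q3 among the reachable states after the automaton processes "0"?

No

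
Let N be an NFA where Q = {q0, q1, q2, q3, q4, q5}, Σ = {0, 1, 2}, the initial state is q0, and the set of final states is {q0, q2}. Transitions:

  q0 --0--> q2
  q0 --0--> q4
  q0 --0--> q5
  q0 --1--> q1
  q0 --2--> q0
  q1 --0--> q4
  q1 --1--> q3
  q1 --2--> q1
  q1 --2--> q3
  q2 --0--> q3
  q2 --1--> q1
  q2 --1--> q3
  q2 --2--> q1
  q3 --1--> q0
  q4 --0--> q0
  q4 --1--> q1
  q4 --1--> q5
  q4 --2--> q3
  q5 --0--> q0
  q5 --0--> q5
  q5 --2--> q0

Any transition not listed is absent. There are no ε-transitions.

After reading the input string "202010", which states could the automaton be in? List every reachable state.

{q0, q4, q5}

Start in {q0}.
Read '2': q0→{q0}; now {q0}.
Read '0': q0→{q2, q4, q5}; now {q2, q4, q5}.
Read '2': q2→{q1}, q4→{q3}, q5→{q0}; now {q0, q1, q3}.
Read '0': q0→{q2, q4, q5}, q1→{q4}, q3→∅; now {q2, q4, q5}.
Read '1': q2→{q1, q3}, q4→{q1, q5}, q5→∅; now {q1, q3, q5}.
Read '0': q1→{q4}, q3→∅, q5→{q0, q5}; now {q0, q4, q5}.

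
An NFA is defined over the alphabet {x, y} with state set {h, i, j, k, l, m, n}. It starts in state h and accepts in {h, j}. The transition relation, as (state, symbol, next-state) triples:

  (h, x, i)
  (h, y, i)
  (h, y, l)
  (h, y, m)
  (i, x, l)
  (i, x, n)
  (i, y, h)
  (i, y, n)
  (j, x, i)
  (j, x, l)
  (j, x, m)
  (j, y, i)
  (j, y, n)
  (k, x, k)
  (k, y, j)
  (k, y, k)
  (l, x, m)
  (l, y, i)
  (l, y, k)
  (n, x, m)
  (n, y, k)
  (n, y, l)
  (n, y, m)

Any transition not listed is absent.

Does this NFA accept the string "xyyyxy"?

Yes

Start in {h}.
Read 'x': h→{i}; now {i}.
Read 'y': i→{h, n}; now {h, n}.
Read 'y': h→{i, l, m}, n→{k, l, m}; now {i, k, l, m}.
Read 'y': i→{h, n}, k→{j, k}, l→{i, k}, m→∅; now {h, i, j, k, n}.
Read 'x': h→{i}, i→{l, n}, j→{i, l, m}, k→{k}, n→{m}; now {i, k, l, m, n}.
Read 'y': i→{h, n}, k→{j, k}, l→{i, k}, m→∅, n→{k, l, m}; now {h, i, j, k, l, m, n}.
The final set {h, i, j, k, l, m, n} contains the accepting states h, j.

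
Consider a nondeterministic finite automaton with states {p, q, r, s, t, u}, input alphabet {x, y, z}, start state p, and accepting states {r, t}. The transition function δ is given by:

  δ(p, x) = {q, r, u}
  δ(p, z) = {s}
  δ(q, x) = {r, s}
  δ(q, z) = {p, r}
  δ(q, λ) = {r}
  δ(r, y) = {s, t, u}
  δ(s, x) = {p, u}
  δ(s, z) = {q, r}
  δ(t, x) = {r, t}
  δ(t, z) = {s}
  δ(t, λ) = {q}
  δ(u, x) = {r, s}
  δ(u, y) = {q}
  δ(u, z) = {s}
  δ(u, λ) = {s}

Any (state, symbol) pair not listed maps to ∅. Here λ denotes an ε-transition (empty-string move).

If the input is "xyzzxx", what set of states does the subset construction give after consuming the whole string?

Start in {p}.
Read 'x': p→{q, r, u}; union {q, r, u}; ε-closure = {q, r, s, u}.
Read 'y': q→∅, r→{s, t, u}, s→∅, u→{q}; union {q, s, t, u}; ε-closure = {q, r, s, t, u}.
Read 'z': q→{p, r}, r→∅, s→{q, r}, t→{s}, u→{s}; now {p, q, r, s}.
Read 'z': p→{s}, q→{p, r}, r→∅, s→{q, r}; now {p, q, r, s}.
Read 'x': p→{q, r, u}, q→{r, s}, r→∅, s→{p, u}; now {p, q, r, s, u}.
Read 'x': p→{q, r, u}, q→{r, s}, r→∅, s→{p, u}, u→{r, s}; now {p, q, r, s, u}.

{p, q, r, s, u}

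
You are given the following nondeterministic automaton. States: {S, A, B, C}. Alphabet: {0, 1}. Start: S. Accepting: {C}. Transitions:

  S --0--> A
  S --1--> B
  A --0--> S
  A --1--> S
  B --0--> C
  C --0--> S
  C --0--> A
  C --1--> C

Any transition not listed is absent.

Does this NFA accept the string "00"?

No

Start in {S}.
Read '0': S→{A}; now {A}.
Read '0': A→{S}; now {S}.
The final set {S} contains no accepting state.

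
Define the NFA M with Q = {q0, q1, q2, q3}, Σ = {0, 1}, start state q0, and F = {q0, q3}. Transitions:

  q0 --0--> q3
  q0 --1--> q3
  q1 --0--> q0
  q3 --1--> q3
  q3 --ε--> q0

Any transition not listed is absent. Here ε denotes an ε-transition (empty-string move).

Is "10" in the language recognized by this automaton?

Yes

Start in {q0}.
Read '1': q0→{q3}; union {q3}; ε-closure = {q0, q3}.
Read '0': q0→{q3}, q3→∅; union {q3}; ε-closure = {q0, q3}.
The final set {q0, q3} contains the accepting states q0, q3.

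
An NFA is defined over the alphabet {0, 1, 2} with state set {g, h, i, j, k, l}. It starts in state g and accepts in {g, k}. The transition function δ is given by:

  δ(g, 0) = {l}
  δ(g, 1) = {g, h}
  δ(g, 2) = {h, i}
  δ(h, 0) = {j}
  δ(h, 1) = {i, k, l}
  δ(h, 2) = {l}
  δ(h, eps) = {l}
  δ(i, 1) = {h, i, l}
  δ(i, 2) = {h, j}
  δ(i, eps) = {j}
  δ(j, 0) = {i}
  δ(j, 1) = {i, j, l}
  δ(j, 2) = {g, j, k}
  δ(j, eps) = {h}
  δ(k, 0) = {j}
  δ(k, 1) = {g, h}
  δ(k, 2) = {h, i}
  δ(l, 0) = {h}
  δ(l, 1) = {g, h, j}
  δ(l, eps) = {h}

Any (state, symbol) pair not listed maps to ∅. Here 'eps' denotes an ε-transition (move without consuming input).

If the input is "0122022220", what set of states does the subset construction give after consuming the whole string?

Start in {g}.
Read '0': g→{l}; union {l}; ε-closure = {h, l}.
Read '1': h→{i, k, l}, l→{g, h, j}; now {g, h, i, j, k, l}.
Read '2': g→{h, i}, h→{l}, i→{h, j}, j→{g, j, k}, k→{h, i}, l→∅; now {g, h, i, j, k, l}.
Read '2': g→{h, i}, h→{l}, i→{h, j}, j→{g, j, k}, k→{h, i}, l→∅; now {g, h, i, j, k, l}.
Read '0': g→{l}, h→{j}, i→∅, j→{i}, k→{j}, l→{h}; now {h, i, j, l}.
Read '2': h→{l}, i→{h, j}, j→{g, j, k}, l→∅; now {g, h, j, k, l}.
Read '2': g→{h, i}, h→{l}, j→{g, j, k}, k→{h, i}, l→∅; now {g, h, i, j, k, l}.
Read '2': g→{h, i}, h→{l}, i→{h, j}, j→{g, j, k}, k→{h, i}, l→∅; now {g, h, i, j, k, l}.
Read '2': g→{h, i}, h→{l}, i→{h, j}, j→{g, j, k}, k→{h, i}, l→∅; now {g, h, i, j, k, l}.
Read '0': g→{l}, h→{j}, i→∅, j→{i}, k→{j}, l→{h}; now {h, i, j, l}.

{h, i, j, l}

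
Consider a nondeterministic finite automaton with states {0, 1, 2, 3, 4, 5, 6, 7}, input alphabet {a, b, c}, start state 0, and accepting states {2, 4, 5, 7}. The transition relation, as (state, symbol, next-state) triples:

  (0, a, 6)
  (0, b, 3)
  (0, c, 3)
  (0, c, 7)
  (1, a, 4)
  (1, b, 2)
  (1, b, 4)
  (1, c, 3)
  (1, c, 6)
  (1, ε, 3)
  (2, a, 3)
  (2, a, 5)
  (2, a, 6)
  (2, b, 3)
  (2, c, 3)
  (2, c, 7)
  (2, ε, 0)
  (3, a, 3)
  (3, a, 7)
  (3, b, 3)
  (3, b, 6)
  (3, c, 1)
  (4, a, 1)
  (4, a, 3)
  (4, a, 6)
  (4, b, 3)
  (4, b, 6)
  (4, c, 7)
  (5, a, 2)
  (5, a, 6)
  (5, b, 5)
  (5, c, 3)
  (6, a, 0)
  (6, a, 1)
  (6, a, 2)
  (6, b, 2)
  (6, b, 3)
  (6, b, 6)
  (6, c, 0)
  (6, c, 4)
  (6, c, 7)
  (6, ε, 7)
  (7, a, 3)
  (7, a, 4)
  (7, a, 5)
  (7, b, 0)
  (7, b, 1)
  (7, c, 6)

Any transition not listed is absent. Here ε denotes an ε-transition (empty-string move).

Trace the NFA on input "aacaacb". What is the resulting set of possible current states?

{0, 1, 2, 3, 4, 6, 7}

Start in {0}.
Read 'a': 0→{6}; union {6}; ε-closure = {6, 7}.
Read 'a': 6→{0, 1, 2}, 7→{3, 4, 5}; now {0, 1, 2, 3, 4, 5}.
Read 'c': 0→{3, 7}, 1→{3, 6}, 2→{3, 7}, 3→{1}, 4→{7}, 5→{3}; now {1, 3, 6, 7}.
Read 'a': 1→{4}, 3→{3, 7}, 6→{0, 1, 2}, 7→{3, 4, 5}; now {0, 1, 2, 3, 4, 5, 7}.
Read 'a': 0→{6}, 1→{4}, 2→{3, 5, 6}, 3→{3, 7}, 4→{1, 3, 6}, 5→{2, 6}, 7→{3, 4, 5}; union {1, 2, 3, 4, 5, 6, 7}; ε-closure = {0, 1, 2, 3, 4, 5, 6, 7}.
Read 'c': 0→{3, 7}, 1→{3, 6}, 2→{3, 7}, 3→{1}, 4→{7}, 5→{3}, 6→{0, 4, 7}, 7→{6}; now {0, 1, 3, 4, 6, 7}.
Read 'b': 0→{3}, 1→{2, 4}, 3→{3, 6}, 4→{3, 6}, 6→{2, 3, 6}, 7→{0, 1}; union {0, 1, 2, 3, 4, 6}; ε-closure = {0, 1, 2, 3, 4, 6, 7}.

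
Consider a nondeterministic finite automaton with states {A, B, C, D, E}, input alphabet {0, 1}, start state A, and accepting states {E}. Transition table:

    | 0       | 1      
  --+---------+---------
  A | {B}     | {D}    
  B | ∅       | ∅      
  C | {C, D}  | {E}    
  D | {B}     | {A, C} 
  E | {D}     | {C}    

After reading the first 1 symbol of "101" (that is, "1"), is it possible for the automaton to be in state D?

Start in {A}.
Read '1': {A} → {D}.
State D is in {D}.

Yes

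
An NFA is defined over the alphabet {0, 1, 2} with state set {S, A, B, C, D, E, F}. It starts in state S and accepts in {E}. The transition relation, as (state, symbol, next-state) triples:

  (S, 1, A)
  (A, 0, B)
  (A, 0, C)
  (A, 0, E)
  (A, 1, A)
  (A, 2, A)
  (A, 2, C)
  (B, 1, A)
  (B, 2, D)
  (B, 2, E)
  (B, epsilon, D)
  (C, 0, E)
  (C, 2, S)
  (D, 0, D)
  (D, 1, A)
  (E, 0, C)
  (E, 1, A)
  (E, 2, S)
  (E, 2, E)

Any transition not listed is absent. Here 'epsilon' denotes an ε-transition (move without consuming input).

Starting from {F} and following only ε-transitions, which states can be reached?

{F}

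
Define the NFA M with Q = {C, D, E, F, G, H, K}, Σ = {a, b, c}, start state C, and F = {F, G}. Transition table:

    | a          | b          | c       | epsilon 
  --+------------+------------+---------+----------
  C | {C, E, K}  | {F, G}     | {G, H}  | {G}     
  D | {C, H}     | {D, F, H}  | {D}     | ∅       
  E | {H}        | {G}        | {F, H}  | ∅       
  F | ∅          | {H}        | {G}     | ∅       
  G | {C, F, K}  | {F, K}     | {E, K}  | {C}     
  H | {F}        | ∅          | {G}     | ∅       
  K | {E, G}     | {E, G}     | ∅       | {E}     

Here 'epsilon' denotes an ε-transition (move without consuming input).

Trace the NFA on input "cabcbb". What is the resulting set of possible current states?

{C, E, F, G, H, K}

Start: ε-closure({C}) = {C, G}.
Read 'c': C→{G, H}, G→{E, K}; union {E, G, H, K}; ε-closure = {C, E, G, H, K}.
Read 'a': C→{C, E, K}, E→{H}, G→{C, F, K}, H→{F}, K→{E, G}; now {C, E, F, G, H, K}.
Read 'b': C→{F, G}, E→{G}, F→{H}, G→{F, K}, H→∅, K→{E, G}; union {E, F, G, H, K}; ε-closure = {C, E, F, G, H, K}.
Read 'c': C→{G, H}, E→{F, H}, F→{G}, G→{E, K}, H→{G}, K→∅; union {E, F, G, H, K}; ε-closure = {C, E, F, G, H, K}.
Read 'b': C→{F, G}, E→{G}, F→{H}, G→{F, K}, H→∅, K→{E, G}; union {E, F, G, H, K}; ε-closure = {C, E, F, G, H, K}.
Read 'b': C→{F, G}, E→{G}, F→{H}, G→{F, K}, H→∅, K→{E, G}; union {E, F, G, H, K}; ε-closure = {C, E, F, G, H, K}.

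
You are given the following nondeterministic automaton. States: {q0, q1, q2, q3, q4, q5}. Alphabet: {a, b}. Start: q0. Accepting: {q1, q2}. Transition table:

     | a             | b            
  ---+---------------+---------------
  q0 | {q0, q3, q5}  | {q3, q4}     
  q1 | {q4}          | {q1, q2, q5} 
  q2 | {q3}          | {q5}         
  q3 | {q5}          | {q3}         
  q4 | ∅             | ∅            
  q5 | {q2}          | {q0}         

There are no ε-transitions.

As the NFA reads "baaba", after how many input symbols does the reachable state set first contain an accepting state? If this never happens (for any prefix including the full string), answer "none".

Start in {q0}.
Read 'b': q0→{q3, q4}; now {q3, q4}.
Read 'a': q3→{q5}, q4→∅; now {q5}.
Read 'a': q5→{q2}; now {q2}.
None of the earlier sets intersect F, but {q2} does.

3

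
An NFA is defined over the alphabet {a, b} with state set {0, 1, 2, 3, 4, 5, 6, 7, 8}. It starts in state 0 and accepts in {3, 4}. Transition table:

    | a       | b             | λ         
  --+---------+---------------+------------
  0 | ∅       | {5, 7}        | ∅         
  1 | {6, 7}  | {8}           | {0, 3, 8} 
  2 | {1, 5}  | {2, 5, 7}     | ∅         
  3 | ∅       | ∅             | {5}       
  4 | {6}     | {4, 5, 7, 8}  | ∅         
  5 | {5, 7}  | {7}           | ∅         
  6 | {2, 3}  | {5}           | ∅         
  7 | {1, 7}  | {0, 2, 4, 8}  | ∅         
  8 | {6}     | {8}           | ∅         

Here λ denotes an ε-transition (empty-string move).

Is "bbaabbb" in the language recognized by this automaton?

Yes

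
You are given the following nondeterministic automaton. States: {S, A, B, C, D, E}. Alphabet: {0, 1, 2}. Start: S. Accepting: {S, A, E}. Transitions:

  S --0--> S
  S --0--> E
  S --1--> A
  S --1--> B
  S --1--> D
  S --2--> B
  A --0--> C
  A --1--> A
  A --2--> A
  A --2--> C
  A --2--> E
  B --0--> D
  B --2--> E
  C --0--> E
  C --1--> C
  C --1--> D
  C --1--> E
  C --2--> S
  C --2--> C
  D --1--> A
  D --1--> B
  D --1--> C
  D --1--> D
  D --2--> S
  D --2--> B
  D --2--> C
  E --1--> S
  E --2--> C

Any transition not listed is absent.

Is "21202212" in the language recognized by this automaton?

Start in {S}.
Read '2': {S} → {B}.
Read '1': {B} → ∅.
The set is empty and remains empty for the remaining 6 symbols.
The final set ∅ contains no accepting state.

No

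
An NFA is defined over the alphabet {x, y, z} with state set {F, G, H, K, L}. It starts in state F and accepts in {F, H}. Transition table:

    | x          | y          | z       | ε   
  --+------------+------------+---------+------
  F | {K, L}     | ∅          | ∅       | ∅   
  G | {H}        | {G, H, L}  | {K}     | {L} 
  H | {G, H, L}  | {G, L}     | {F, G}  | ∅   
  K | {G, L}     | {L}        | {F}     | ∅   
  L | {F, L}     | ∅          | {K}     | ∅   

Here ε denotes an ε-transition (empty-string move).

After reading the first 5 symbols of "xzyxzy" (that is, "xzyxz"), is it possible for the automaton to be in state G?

No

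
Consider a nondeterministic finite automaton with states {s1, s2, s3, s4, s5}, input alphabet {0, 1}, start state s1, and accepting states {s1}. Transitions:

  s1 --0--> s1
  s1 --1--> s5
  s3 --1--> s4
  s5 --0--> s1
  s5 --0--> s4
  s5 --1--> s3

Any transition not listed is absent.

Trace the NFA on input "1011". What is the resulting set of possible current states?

Start in {s1}.
Read '1': s1→{s5}; now {s5}.
Read '0': s5→{s1, s4}; now {s1, s4}.
Read '1': s1→{s5}, s4→∅; now {s5}.
Read '1': s5→{s3}; now {s3}.

{s3}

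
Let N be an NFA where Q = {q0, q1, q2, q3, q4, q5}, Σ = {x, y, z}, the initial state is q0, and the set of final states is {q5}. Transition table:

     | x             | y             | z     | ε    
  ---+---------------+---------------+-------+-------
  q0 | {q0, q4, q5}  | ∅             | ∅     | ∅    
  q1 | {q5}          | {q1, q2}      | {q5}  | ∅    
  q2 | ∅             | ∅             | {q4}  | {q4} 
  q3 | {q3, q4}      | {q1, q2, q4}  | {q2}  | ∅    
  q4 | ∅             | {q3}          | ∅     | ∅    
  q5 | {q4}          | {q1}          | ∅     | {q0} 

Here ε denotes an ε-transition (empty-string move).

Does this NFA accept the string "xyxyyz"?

Yes

Start in {q0}.
Read 'x': {q0} → {q0, q4, q5}.
Read 'y': {q0, q4, q5} → {q1, q3}.
Read 'x': {q1, q3} → {q0, q3, q4, q5}.
Read 'y': {q0, q3, q4, q5} → {q1, q2, q3, q4}.
Read 'y': {q1, q2, q3, q4} → {q1, q2, q3, q4}.
Read 'z': {q1, q2, q3, q4} → {q0, q2, q4, q5}.
The final set {q0, q2, q4, q5} contains the accepting state q5.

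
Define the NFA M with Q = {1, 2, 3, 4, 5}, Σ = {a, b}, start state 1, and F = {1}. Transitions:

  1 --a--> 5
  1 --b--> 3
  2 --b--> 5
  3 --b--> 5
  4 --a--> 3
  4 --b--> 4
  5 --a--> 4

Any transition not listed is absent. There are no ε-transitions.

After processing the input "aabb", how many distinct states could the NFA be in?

1

Start in {1}.
Read 'a': 1→{5}; now {5}.
Read 'a': 5→{4}; now {4}.
Read 'b': 4→{4}; now {4}.
Read 'b': 4→{4}; now {4}.
That set has 1 state.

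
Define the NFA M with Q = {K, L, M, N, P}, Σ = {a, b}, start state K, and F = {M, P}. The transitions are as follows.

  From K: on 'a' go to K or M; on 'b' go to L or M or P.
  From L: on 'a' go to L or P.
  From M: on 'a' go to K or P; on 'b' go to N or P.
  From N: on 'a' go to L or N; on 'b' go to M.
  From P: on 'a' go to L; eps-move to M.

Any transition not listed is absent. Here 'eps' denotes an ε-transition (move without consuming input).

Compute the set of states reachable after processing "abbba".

{K, L, M, N, P}

Start in {K}.
Read 'a': K→{K, M}; now {K, M}.
Read 'b': K→{L, M, P}, M→{N, P}; now {L, M, N, P}.
Read 'b': L→∅, M→{N, P}, N→{M}, P→∅; now {M, N, P}.
Read 'b': M→{N, P}, N→{M}, P→∅; now {M, N, P}.
Read 'a': M→{K, P}, N→{L, N}, P→{L}; union {K, L, N, P}; ε-closure = {K, L, M, N, P}.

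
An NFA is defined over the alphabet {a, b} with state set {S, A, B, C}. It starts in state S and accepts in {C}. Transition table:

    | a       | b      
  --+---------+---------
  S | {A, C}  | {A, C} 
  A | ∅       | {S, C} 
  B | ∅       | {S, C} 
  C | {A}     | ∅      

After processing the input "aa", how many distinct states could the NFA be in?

1

Start in {S}.
Read 'a': S→{A, C}; now {A, C}.
Read 'a': A→∅, C→{A}; now {A}.
That set has 1 state.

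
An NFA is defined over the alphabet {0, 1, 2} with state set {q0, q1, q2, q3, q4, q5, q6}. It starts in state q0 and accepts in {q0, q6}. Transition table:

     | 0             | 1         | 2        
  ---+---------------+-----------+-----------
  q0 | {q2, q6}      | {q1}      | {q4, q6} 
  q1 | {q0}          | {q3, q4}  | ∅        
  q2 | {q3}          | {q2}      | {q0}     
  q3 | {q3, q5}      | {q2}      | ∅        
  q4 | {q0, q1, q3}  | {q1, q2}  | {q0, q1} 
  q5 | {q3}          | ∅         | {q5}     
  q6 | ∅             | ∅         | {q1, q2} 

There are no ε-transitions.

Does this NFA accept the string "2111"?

No

Start in {q0}.
Read '2': q0→{q4, q6}; now {q4, q6}.
Read '1': q4→{q1, q2}, q6→∅; now {q1, q2}.
Read '1': q1→{q3, q4}, q2→{q2}; now {q2, q3, q4}.
Read '1': q2→{q2}, q3→{q2}, q4→{q1, q2}; now {q1, q2}.
The final set {q1, q2} contains no accepting state.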